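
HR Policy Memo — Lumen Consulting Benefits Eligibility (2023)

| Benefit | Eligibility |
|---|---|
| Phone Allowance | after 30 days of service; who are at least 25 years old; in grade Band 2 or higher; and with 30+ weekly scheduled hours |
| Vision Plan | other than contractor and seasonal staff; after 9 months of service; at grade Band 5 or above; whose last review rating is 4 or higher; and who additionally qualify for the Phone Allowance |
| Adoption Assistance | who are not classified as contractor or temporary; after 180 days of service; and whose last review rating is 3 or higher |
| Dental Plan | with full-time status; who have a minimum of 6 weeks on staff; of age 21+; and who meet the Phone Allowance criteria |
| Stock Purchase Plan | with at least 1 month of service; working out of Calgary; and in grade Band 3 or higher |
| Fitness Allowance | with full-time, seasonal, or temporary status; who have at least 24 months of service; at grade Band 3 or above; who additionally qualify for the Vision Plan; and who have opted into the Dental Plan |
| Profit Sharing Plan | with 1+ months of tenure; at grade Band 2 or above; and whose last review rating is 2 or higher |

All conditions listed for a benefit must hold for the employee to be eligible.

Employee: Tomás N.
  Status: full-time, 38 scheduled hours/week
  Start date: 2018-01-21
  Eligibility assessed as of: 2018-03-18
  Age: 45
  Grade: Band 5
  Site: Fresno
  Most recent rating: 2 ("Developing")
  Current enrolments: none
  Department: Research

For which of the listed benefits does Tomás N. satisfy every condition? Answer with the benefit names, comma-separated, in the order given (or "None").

Service from 2018-01-21 to 2018-03-18: 56 days.
Phone Allowance — service 56 days ≥ 30 days ✓; age 45 ≥ 25 ✓; grade Band 5 ≥ Band 2 ✓; 38 hrs/wk ≥ 30 ✓ → eligible.
Vision Plan — status full-time ✓ (not excluded); service 56 days < 9 months (≈270 days) ✗ → not eligible.
Adoption Assistance — status full-time ✓ (not excluded); service 56 days < 180 days ✗ → not eligible.
Dental Plan — status full-time ✓; service 56 days ≥ 6 weeks (≈42 days) ✓; age 45 ≥ 21 ✓; eligible for Phone Allowance ✓ → eligible.
Stock Purchase Plan — service 56 days ≥ 1 month (≈30 days) ✓; site Fresno ✗ (not Calgary) → not eligible.
Fitness Allowance — status full-time ✓; service 56 days < 24 months (≈720 days) ✗ → not eligible.
Profit Sharing Plan — service 56 days ≥ 1 month (≈30 days) ✓; grade Band 5 ≥ Band 2 ✓; rating 2 ≥ 2 ✓ → eligible.

Phone Allowance, Dental Plan, Profit Sharing Plan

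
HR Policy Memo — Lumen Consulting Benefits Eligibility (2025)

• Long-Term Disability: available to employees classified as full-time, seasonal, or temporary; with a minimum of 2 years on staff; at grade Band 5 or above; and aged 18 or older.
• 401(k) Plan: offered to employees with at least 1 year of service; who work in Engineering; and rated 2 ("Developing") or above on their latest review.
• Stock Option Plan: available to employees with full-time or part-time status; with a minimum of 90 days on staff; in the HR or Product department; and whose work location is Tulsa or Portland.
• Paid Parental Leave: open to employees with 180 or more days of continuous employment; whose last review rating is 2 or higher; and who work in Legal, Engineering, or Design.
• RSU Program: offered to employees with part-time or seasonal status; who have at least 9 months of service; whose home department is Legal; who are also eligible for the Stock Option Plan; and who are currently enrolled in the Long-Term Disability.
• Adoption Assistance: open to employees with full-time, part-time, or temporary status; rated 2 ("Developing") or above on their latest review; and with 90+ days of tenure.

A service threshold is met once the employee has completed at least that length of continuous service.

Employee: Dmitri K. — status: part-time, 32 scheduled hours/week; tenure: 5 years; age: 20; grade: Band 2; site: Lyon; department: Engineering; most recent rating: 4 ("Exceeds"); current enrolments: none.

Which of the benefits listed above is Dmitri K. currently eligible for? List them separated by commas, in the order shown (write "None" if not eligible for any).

Long-Term Disability — status part-time ✗ (requires full-time, seasonal, or temporary) → not eligible.
401(k) Plan — service 5 years ≥ 1 year ✓; dept Engineering ✓; rating 4 ≥ 2 ✓ → eligible.
Stock Option Plan — status part-time ✓; service 5 years ≥ 90 days ✓; dept Engineering ✗ → not eligible.
Paid Parental Leave — service 5 years ≥ 180 days ✓; rating 4 ≥ 2 ✓; dept Engineering ✓ → eligible.
RSU Program — status part-time ✓; service 5 years ≥ 9 months (≈270 days) ✓; dept Engineering ✗ → not eligible.
Adoption Assistance — status part-time ✓; rating 4 ≥ 2 ✓; service 5 years ≥ 90 days ✓ → eligible.

401(k) Plan, Paid Parental Leave, Adoption Assistance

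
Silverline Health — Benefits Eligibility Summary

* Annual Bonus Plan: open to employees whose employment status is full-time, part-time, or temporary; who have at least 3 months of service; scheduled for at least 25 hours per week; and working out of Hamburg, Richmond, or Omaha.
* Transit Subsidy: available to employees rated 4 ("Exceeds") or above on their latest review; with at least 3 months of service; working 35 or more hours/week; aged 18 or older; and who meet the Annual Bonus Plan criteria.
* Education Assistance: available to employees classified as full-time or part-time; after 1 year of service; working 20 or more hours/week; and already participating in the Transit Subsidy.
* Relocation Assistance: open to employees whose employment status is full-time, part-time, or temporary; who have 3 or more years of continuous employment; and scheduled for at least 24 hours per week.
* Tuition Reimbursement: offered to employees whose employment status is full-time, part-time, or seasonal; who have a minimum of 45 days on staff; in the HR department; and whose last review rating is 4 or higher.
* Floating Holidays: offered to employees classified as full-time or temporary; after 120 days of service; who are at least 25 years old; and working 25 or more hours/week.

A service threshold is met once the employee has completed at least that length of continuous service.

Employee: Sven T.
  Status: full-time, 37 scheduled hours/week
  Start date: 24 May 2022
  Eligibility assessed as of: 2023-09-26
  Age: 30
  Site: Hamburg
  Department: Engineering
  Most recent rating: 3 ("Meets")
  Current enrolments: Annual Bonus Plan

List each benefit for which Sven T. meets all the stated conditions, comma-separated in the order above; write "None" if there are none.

Annual Bonus Plan, Floating Holidays

Service from 24 May 2022 to 2023-09-26: 490 days.
Annual Bonus Plan — status full-time ✓; service 490 days ≥ 3 months (≈90 days) ✓; 37 hrs/wk ≥ 25 ✓; site Hamburg ✓ → eligible.
Transit Subsidy — rating 3 < 4 ✗ → not eligible.
Education Assistance — status full-time ✓; service 490 days ≥ 1 year (≈365 days) ✓; 37 hrs/wk ≥ 20 ✓; not enrolled in Transit Subsidy ✗ → not eligible.
Relocation Assistance — status full-time ✓; service 490 days < 3 years (≈1095 days) ✗ → not eligible.
Tuition Reimbursement — status full-time ✓; service 490 days ≥ 45 days ✓; dept Engineering ✗ → not eligible.
Floating Holidays — status full-time ✓; service 490 days ≥ 120 days ✓; age 30 ≥ 25 ✓; 37 hrs/wk ≥ 25 ✓ → eligible.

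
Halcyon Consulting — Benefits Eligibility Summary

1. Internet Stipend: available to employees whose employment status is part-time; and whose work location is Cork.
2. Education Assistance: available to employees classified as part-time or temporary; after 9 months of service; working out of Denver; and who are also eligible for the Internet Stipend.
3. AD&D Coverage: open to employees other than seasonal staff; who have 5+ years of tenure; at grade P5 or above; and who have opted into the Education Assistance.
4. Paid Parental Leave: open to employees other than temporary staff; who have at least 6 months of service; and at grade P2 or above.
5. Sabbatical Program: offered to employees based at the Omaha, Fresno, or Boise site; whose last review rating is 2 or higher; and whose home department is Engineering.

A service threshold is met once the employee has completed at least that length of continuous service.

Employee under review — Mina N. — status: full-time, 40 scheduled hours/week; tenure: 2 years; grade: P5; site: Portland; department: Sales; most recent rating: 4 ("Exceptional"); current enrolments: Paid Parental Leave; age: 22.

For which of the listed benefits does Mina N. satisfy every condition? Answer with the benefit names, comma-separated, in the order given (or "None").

Internet Stipend — status full-time ✗ (requires part-time) → not eligible.
Education Assistance — status full-time ✗ (requires part-time or temporary) → not eligible.
AD&D Coverage — status full-time ✓ (not excluded); service 2 years < 5 years ✗ → not eligible.
Paid Parental Leave — status full-time ✓ (not excluded); service 2 years ≥ 6 months (≈180 days) ✓; grade P5 ≥ P2 ✓ → eligible.
Sabbatical Program — site Portland ✗ (not Omaha, Fresno, or Boise) → not eligible.

Paid Parental Leave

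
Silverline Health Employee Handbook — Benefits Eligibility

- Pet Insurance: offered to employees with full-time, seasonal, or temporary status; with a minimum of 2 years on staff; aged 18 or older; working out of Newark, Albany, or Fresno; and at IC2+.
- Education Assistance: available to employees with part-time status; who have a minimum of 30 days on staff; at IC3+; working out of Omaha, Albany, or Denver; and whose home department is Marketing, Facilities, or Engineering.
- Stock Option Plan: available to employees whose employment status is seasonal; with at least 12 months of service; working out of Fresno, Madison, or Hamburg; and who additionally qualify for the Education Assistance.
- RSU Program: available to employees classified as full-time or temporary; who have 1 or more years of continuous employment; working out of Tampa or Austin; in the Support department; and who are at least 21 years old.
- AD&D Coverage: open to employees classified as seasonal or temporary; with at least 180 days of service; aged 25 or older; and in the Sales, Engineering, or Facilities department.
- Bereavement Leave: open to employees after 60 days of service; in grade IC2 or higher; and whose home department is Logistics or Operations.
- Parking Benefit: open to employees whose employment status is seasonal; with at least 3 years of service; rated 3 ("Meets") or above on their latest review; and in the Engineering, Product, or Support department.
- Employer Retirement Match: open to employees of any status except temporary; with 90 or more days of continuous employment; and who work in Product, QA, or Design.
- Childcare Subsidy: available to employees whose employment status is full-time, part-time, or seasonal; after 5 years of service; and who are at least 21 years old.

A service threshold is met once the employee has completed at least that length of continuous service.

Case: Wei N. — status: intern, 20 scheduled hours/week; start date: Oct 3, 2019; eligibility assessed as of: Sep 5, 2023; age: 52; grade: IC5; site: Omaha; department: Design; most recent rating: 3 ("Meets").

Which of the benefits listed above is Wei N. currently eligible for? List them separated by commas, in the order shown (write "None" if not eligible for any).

Service from Oct 3, 2019 to Sep 5, 2023: 1433 days.
Pet Insurance — status intern ✗ (requires full-time, seasonal, or temporary) → not eligible.
Education Assistance — status intern ✗ (requires part-time) → not eligible.
Stock Option Plan — status intern ✗ (requires seasonal) → not eligible.
RSU Program — status intern ✗ (requires full-time or temporary) → not eligible.
AD&D Coverage — status intern ✗ (requires seasonal or temporary) → not eligible.
Bereavement Leave — service 1433 days ≥ 60 days ✓; grade IC5 ≥ IC2 ✓; dept Design ✗ → not eligible.
Parking Benefit — status intern ✗ (requires seasonal) → not eligible.
Employer Retirement Match — status intern ✓ (not excluded); service 1433 days ≥ 90 days ✓; dept Design ✓ → eligible.
Childcare Subsidy — status intern ✗ (requires full-time, part-time, or seasonal) → not eligible.

Employer Retirement Match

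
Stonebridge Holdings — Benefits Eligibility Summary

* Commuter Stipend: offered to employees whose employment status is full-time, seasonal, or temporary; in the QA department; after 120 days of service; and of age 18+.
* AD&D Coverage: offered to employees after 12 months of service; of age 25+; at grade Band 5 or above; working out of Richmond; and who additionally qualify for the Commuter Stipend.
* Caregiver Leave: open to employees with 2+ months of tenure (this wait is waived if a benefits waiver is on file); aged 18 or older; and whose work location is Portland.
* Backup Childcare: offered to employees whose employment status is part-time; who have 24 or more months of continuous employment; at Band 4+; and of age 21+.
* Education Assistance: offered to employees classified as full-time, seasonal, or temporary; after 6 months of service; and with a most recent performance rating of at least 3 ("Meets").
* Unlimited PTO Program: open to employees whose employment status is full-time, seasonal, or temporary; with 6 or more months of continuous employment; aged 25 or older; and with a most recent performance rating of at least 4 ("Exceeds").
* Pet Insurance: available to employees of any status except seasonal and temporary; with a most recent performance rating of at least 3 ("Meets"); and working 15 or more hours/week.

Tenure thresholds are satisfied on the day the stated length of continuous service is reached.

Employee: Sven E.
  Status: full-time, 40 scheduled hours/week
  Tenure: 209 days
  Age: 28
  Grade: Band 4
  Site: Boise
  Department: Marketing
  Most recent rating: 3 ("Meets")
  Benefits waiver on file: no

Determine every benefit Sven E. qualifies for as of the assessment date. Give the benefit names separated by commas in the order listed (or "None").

Commuter Stipend — status full-time ✓; dept Marketing ✗ → not eligible.
AD&D Coverage — service 209 days < 12 months (≈360 days) ✗ → not eligible.
Caregiver Leave — no waiver, service 209 days ≥ 2 months (≈60 days) ✓; age 28 ≥ 18 ✓; site Boise ✗ (not Portland) → not eligible.
Backup Childcare — status full-time ✗ (requires part-time) → not eligible.
Education Assistance — status full-time ✓; service 209 days ≥ 6 months (≈180 days) ✓; rating 3 ≥ 3 ✓ → eligible.
Unlimited PTO Program — status full-time ✓; service 209 days ≥ 6 months (≈180 days) ✓; age 28 ≥ 25 ✓; rating 3 < 4 ✗ → not eligible.
Pet Insurance — status full-time ✓ (not excluded); rating 3 ≥ 3 ✓; 40 hrs/wk ≥ 15 ✓ → eligible.

Education Assistance, Pet Insurance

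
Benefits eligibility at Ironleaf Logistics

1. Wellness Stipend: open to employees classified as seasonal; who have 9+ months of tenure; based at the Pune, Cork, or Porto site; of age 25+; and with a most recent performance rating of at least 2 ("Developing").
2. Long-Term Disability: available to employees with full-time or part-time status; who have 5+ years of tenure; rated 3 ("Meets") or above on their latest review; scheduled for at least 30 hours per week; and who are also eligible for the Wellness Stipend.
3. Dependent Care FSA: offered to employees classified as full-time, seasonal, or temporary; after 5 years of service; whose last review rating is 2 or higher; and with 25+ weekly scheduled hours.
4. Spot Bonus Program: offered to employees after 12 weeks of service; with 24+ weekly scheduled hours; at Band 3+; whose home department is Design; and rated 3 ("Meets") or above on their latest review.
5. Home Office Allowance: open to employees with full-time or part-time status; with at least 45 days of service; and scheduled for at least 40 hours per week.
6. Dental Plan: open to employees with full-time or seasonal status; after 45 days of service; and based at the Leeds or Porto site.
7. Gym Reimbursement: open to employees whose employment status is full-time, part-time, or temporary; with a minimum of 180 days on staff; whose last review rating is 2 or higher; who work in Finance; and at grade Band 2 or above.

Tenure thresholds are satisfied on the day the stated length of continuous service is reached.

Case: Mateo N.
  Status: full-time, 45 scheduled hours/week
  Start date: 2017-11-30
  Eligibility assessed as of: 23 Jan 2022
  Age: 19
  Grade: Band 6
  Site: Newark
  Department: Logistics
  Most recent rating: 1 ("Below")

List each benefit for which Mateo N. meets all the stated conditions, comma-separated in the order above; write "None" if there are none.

Service from 2017-11-30 to 23 Jan 2022: 1515 days.
Wellness Stipend — status full-time ✗ (requires seasonal) → not eligible.
Long-Term Disability — status full-time ✓; service 1515 days < 5 years (≈1825 days) ✗ → not eligible.
Dependent Care FSA — status full-time ✓; service 1515 days < 5 years (≈1825 days) ✗ → not eligible.
Spot Bonus Program — service 1515 days ≥ 12 weeks (≈84 days) ✓; 45 hrs/wk ≥ 24 ✓; grade Band 6 ≥ Band 3 ✓; dept Logistics ✗ → not eligible.
Home Office Allowance — status full-time ✓; service 1515 days ≥ 45 days ✓; 45 hrs/wk ≥ 40 ✓ → eligible.
Dental Plan — status full-time ✓; service 1515 days ≥ 45 days ✓; site Newark ✗ (not Leeds or Porto) → not eligible.
Gym Reimbursement — status full-time ✓; service 1515 days ≥ 180 days ✓; rating 1 < 2 ✗ → not eligible.

Home Office Allowance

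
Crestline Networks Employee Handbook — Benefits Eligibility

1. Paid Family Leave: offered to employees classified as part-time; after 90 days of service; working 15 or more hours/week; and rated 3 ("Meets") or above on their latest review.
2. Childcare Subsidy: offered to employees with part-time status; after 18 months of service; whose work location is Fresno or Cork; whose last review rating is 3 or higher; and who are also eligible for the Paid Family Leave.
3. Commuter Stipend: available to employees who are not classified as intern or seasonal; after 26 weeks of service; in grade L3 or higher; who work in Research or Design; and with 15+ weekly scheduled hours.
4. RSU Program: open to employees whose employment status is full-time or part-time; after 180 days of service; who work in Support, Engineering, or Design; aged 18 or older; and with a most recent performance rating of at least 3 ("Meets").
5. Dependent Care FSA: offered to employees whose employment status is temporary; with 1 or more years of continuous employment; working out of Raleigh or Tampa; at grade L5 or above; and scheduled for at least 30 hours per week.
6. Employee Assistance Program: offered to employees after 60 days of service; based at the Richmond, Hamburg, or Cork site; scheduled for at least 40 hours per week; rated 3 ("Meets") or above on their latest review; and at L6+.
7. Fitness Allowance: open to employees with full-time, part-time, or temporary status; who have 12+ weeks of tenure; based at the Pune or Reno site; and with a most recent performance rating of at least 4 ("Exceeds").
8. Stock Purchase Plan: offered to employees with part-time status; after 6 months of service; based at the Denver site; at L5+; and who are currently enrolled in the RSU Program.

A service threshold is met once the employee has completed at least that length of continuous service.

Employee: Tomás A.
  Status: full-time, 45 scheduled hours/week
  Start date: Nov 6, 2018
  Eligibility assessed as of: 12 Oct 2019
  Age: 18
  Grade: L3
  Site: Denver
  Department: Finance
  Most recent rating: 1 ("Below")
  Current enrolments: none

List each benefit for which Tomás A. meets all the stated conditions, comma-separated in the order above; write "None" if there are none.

Service from Nov 6, 2018 to 12 Oct 2019: 340 days.
Paid Family Leave — status full-time ✗ (requires part-time) → not eligible.
Childcare Subsidy — status full-time ✗ (requires part-time) → not eligible.
Commuter Stipend — status full-time ✓ (not excluded); service 340 days ≥ 26 weeks (≈182 days) ✓; grade L3 ≥ L3 ✓; dept Finance ✗ → not eligible.
RSU Program — status full-time ✓; service 340 days ≥ 180 days ✓; dept Finance ✗ → not eligible.
Dependent Care FSA — status full-time ✗ (requires temporary) → not eligible.
Employee Assistance Program — service 340 days ≥ 60 days ✓; site Denver ✗ (not Richmond, Hamburg, or Cork) → not eligible.
Fitness Allowance — status full-time ✓; service 340 days ≥ 12 weeks (≈84 days) ✓; site Denver ✗ (not Pune or Reno) → not eligible.
Stock Purchase Plan — status full-time ✗ (requires part-time) → not eligible.

None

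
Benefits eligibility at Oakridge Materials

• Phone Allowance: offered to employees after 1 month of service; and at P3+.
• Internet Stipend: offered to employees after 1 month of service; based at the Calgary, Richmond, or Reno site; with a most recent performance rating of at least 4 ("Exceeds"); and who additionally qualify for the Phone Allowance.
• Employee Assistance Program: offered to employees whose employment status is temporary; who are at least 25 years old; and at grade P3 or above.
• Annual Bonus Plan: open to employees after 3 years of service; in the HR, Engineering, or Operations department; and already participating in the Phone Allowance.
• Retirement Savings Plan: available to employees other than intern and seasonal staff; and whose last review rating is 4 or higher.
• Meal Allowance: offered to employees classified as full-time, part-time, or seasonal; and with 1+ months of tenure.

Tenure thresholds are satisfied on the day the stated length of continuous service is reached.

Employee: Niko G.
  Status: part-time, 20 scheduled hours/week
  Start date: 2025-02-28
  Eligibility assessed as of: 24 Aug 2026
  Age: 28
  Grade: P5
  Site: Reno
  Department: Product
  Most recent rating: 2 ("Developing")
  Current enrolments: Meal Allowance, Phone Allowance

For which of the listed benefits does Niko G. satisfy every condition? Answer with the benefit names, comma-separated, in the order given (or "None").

Service from 2025-02-28 to 24 Aug 2026: 542 days.
Phone Allowance — service 542 days ≥ 1 month (≈30 days) ✓; grade P5 ≥ P3 ✓ → eligible.
Internet Stipend — service 542 days ≥ 1 month (≈30 days) ✓; site Reno ✓; rating 2 < 4 ✗ → not eligible.
Employee Assistance Program — status part-time ✗ (requires temporary) → not eligible.
Annual Bonus Plan — service 542 days < 3 years (≈1095 days) ✗ → not eligible.
Retirement Savings Plan — status part-time ✓ (not excluded); rating 2 < 4 ✗ → not eligible.
Meal Allowance — status part-time ✓; service 542 days ≥ 1 month (≈30 days) ✓ → eligible.

Phone Allowance, Meal Allowance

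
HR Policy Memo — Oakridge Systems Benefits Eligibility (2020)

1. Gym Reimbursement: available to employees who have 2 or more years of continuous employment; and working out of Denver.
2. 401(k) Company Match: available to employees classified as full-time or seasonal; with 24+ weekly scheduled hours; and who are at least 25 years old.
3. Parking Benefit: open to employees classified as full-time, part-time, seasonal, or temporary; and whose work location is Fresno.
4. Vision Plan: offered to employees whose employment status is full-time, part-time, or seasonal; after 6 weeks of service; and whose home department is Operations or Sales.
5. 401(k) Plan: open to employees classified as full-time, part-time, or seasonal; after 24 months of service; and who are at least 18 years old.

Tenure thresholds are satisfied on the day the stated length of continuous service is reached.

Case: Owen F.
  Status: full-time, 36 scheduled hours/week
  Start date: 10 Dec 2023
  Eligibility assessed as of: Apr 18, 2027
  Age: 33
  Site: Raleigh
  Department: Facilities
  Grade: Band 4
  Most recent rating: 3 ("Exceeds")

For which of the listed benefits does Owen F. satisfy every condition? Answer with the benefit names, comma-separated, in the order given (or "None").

401(k) Company Match, 401(k) Plan

Service from 10 Dec 2023 to Apr 18, 2027: 1225 days.
Gym Reimbursement — service 1225 days ≥ 2 years (≈730 days) ✓; site Raleigh ✗ (not Denver) → not eligible.
401(k) Company Match — status full-time ✓; 36 hrs/wk ≥ 24 ✓; age 33 ≥ 25 ✓ → eligible.
Parking Benefit — status full-time ✓; site Raleigh ✗ (not Fresno) → not eligible.
Vision Plan — status full-time ✓; service 1225 days ≥ 6 weeks (≈42 days) ✓; dept Facilities ✗ → not eligible.
401(k) Plan — status full-time ✓; service 1225 days ≥ 24 months (≈720 days) ✓; age 33 ≥ 18 ✓ → eligible.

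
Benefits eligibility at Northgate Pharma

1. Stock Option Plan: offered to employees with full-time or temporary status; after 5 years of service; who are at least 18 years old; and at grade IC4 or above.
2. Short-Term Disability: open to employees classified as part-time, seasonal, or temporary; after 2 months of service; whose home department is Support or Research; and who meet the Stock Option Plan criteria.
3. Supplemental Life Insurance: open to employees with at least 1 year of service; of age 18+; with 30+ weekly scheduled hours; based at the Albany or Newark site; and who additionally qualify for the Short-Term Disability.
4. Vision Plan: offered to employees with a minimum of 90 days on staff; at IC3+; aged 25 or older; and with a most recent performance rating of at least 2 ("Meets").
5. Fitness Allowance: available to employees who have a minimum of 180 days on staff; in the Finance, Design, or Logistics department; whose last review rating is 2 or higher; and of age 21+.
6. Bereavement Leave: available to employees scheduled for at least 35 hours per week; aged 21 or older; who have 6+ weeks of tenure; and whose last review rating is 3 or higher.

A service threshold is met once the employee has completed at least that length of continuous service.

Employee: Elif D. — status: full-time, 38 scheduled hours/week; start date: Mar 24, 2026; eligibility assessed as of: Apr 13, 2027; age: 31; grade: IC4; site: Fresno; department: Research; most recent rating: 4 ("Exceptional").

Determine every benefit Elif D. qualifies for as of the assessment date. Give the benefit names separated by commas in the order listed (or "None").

Vision Plan, Bereavement Leave

Service from Mar 24, 2026 to Apr 13, 2027: 385 days.
Stock Option Plan — status full-time ✓; service 385 days < 5 years (≈1825 days) ✗ → not eligible.
Short-Term Disability — status full-time ✗ (requires part-time, seasonal, or temporary) → not eligible.
Supplemental Life Insurance — service 385 days ≥ 1 year (≈365 days) ✓; age 31 ≥ 18 ✓; 38 hrs/wk ≥ 30 ✓; site Fresno ✗ (not Albany or Newark) → not eligible.
Vision Plan — service 385 days ≥ 90 days ✓; grade IC4 ≥ IC3 ✓; age 31 ≥ 25 ✓; rating 4 ≥ 2 ✓ → eligible.
Fitness Allowance — service 385 days ≥ 180 days ✓; dept Research ✗ → not eligible.
Bereavement Leave — 38 hrs/wk ≥ 35 ✓; age 31 ≥ 21 ✓; service 385 days ≥ 6 weeks (≈42 days) ✓; rating 4 ≥ 3 ✓ → eligible.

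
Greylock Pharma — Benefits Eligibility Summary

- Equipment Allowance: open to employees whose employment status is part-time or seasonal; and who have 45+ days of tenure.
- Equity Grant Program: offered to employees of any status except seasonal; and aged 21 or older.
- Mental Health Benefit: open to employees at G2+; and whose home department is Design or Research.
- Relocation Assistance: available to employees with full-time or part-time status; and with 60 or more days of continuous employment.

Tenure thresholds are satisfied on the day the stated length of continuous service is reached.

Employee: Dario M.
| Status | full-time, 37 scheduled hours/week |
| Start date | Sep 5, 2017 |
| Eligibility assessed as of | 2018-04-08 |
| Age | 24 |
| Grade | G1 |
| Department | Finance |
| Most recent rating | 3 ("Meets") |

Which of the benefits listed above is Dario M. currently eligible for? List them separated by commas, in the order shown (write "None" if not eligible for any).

Service from Sep 5, 2017 to 2018-04-08: 215 days.
Equipment Allowance — status full-time ✗ (requires part-time or seasonal) → not eligible.
Equity Grant Program — status full-time ✓ (not excluded); age 24 ≥ 21 ✓ → eligible.
Mental Health Benefit — grade G1 < G2 ✗ → not eligible.
Relocation Assistance — status full-time ✓; service 215 days ≥ 60 days ✓ → eligible.

Equity Grant Program, Relocation Assistance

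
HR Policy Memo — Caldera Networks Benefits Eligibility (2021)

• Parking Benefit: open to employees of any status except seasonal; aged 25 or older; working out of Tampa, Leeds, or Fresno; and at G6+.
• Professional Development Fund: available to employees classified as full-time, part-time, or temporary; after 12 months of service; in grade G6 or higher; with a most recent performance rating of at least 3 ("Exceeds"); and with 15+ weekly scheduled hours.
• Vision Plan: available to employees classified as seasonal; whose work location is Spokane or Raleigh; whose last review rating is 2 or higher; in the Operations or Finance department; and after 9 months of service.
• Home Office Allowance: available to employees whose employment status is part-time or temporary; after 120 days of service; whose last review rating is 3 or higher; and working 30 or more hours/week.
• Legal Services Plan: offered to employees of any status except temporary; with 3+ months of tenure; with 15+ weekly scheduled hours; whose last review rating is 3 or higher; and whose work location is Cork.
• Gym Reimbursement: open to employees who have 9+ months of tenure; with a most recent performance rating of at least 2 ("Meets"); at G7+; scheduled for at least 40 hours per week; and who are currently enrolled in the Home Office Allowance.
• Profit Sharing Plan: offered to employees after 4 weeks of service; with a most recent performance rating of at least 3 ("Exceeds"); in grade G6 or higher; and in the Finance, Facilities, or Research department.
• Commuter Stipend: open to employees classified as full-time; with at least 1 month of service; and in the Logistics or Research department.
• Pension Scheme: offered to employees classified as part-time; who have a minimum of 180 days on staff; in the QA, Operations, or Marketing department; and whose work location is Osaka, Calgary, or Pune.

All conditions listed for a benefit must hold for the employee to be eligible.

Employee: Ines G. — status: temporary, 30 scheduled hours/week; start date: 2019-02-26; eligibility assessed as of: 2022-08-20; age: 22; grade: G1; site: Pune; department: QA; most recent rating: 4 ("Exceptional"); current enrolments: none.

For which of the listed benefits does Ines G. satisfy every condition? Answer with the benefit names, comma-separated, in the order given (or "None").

Service from 2019-02-26 to 2022-08-20: 1271 days.
Parking Benefit — status temporary ✓ (not excluded); age 22 < 25 ✗ → not eligible.
Professional Development Fund — status temporary ✓; service 1271 days ≥ 12 months (≈360 days) ✓; grade G1 < G6 ✗ → not eligible.
Vision Plan — status temporary ✗ (requires seasonal) → not eligible.
Home Office Allowance — status temporary ✓; service 1271 days ≥ 120 days ✓; rating 4 ≥ 3 ✓; 30 hrs/wk ≥ 30 ✓ → eligible.
Legal Services Plan — status temporary ✗ (excluded) → not eligible.
Gym Reimbursement — service 1271 days ≥ 9 months (≈270 days) ✓; rating 4 ≥ 2 ✓; grade G1 < G7 ✗ → not eligible.
Profit Sharing Plan — service 1271 days ≥ 4 weeks (≈28 days) ✓; rating 4 ≥ 3 ✓; grade G1 < G6 ✗ → not eligible.
Commuter Stipend — status temporary ✗ (requires full-time) → not eligible.
Pension Scheme — status temporary ✗ (requires part-time) → not eligible.

Home Office Allowance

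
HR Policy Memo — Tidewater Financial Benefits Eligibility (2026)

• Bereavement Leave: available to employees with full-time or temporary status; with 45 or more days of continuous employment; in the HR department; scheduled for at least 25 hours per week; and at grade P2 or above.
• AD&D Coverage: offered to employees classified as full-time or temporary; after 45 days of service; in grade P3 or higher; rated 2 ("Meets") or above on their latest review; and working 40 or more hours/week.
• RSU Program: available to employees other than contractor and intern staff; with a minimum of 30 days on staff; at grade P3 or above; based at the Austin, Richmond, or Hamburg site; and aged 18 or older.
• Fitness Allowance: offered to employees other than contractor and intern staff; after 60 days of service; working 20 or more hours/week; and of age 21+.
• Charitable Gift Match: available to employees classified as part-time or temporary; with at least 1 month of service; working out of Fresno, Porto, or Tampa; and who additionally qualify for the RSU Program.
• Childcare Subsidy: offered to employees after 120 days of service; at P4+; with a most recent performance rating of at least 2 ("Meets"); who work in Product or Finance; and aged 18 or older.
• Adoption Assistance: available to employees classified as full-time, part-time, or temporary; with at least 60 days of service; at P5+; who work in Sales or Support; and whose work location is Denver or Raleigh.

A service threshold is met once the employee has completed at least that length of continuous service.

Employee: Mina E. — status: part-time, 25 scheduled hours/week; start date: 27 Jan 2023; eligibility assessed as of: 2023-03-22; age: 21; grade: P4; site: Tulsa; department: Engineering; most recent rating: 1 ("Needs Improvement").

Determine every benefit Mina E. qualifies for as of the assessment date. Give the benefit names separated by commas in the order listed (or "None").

Service from 27 Jan 2023 to 2023-03-22: 54 days.
Bereavement Leave — status part-time ✗ (requires full-time or temporary) → not eligible.
AD&D Coverage — status part-time ✗ (requires full-time or temporary) → not eligible.
RSU Program — status part-time ✓ (not excluded); service 54 days ≥ 30 days ✓; grade P4 ≥ P3 ✓; site Tulsa ✗ (not Austin, Richmond, or Hamburg) → not eligible.
Fitness Allowance — status part-time ✓ (not excluded); service 54 days < 60 days ✗ → not eligible.
Charitable Gift Match — status part-time ✓; service 54 days ≥ 1 month (≈30 days) ✓; site Tulsa ✗ (not Fresno, Porto, or Tampa) → not eligible.
Childcare Subsidy — service 54 days < 120 days ✗ → not eligible.
Adoption Assistance — status part-time ✓; service 54 days < 60 days ✗ → not eligible.

None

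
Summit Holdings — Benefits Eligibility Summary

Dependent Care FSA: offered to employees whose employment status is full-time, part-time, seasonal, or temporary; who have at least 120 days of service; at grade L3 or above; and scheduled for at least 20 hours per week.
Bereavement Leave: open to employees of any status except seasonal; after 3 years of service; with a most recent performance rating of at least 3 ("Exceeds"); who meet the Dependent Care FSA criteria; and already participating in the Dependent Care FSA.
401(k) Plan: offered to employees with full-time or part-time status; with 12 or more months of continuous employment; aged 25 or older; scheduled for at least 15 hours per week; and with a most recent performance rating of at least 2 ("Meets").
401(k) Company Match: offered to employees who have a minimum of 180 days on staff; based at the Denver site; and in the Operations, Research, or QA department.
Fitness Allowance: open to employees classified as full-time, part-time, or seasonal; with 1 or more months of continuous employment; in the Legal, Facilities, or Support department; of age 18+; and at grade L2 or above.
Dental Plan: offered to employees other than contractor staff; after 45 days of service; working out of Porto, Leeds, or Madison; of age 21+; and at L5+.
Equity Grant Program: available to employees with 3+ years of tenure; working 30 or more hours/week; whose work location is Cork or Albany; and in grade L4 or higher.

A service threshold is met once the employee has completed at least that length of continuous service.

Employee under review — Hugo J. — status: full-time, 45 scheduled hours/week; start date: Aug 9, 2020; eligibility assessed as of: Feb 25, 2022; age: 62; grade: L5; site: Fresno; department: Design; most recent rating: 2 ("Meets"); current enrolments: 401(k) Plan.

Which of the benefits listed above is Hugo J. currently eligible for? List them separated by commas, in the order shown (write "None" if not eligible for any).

Service from Aug 9, 2020 to Feb 25, 2022: 565 days.
Dependent Care FSA — status full-time ✓; service 565 days ≥ 120 days ✓; grade L5 ≥ L3 ✓; 45 hrs/wk ≥ 20 ✓ → eligible.
Bereavement Leave — status full-time ✓ (not excluded); service 565 days < 3 years (≈1095 days) ✗ → not eligible.
401(k) Plan — status full-time ✓; service 565 days ≥ 12 months (≈360 days) ✓; age 62 ≥ 25 ✓; 45 hrs/wk ≥ 15 ✓; rating 2 ≥ 2 ✓ → eligible.
401(k) Company Match — service 565 days ≥ 180 days ✓; site Fresno ✗ (not Denver) → not eligible.
Fitness Allowance — status full-time ✓; service 565 days ≥ 1 month (≈30 days) ✓; dept Design ✗ → not eligible.
Dental Plan — status full-time ✓ (not excluded); service 565 days ≥ 45 days ✓; site Fresno ✗ (not Porto, Leeds, or Madison) → not eligible.
Equity Grant Program — service 565 days < 3 years (≈1095 days) ✗ → not eligible.

Dependent Care FSA, 401(k) Plan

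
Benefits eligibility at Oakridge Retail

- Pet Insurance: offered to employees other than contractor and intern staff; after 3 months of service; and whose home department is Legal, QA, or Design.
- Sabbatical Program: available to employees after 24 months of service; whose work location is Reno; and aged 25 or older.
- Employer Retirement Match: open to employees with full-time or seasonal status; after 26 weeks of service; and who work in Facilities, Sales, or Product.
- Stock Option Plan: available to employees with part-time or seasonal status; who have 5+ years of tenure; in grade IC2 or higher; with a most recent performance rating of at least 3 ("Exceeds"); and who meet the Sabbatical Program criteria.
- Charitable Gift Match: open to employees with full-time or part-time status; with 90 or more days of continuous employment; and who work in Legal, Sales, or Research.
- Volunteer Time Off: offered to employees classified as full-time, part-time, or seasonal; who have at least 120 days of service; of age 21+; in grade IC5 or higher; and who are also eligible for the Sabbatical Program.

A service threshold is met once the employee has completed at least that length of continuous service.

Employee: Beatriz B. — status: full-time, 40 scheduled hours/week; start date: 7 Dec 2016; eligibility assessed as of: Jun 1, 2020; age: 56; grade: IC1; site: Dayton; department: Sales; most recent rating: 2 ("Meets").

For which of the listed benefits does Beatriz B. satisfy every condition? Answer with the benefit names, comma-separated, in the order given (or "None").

Employer Retirement Match, Charitable Gift Match

Service from 7 Dec 2016 to Jun 1, 2020: 1272 days.
Pet Insurance — status full-time ✓ (not excluded); service 1272 days ≥ 3 months (≈90 days) ✓; dept Sales ✗ → not eligible.
Sabbatical Program — service 1272 days ≥ 24 months (≈720 days) ✓; site Dayton ✗ (not Reno) → not eligible.
Employer Retirement Match — status full-time ✓; service 1272 days ≥ 26 weeks (≈182 days) ✓; dept Sales ✓ → eligible.
Stock Option Plan — status full-time ✗ (requires part-time or seasonal) → not eligible.
Charitable Gift Match — status full-time ✓; service 1272 days ≥ 90 days ✓; dept Sales ✓ → eligible.
Volunteer Time Off — status full-time ✓; service 1272 days ≥ 120 days ✓; age 56 ≥ 21 ✓; grade IC1 < IC5 ✗ → not eligible.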